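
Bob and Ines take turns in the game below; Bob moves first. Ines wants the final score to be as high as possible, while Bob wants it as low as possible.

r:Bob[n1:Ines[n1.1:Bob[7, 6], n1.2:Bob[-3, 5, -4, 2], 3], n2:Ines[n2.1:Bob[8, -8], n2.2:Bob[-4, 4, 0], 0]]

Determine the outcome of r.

0

n1.1 (Bob): min(7, 6) = 6
n1.2 (Bob): min(-3, 5, -4, 2) = -4
n1 (Ines): max(6, -4, 3) = 6
n2.1 (Bob): min(8, -8) = -8
n2.2 (Bob): min(-4, 4, 0) = -4
n2 (Ines): max(-8, -4, 0) = 0
r (Bob): min(6, 0) = 0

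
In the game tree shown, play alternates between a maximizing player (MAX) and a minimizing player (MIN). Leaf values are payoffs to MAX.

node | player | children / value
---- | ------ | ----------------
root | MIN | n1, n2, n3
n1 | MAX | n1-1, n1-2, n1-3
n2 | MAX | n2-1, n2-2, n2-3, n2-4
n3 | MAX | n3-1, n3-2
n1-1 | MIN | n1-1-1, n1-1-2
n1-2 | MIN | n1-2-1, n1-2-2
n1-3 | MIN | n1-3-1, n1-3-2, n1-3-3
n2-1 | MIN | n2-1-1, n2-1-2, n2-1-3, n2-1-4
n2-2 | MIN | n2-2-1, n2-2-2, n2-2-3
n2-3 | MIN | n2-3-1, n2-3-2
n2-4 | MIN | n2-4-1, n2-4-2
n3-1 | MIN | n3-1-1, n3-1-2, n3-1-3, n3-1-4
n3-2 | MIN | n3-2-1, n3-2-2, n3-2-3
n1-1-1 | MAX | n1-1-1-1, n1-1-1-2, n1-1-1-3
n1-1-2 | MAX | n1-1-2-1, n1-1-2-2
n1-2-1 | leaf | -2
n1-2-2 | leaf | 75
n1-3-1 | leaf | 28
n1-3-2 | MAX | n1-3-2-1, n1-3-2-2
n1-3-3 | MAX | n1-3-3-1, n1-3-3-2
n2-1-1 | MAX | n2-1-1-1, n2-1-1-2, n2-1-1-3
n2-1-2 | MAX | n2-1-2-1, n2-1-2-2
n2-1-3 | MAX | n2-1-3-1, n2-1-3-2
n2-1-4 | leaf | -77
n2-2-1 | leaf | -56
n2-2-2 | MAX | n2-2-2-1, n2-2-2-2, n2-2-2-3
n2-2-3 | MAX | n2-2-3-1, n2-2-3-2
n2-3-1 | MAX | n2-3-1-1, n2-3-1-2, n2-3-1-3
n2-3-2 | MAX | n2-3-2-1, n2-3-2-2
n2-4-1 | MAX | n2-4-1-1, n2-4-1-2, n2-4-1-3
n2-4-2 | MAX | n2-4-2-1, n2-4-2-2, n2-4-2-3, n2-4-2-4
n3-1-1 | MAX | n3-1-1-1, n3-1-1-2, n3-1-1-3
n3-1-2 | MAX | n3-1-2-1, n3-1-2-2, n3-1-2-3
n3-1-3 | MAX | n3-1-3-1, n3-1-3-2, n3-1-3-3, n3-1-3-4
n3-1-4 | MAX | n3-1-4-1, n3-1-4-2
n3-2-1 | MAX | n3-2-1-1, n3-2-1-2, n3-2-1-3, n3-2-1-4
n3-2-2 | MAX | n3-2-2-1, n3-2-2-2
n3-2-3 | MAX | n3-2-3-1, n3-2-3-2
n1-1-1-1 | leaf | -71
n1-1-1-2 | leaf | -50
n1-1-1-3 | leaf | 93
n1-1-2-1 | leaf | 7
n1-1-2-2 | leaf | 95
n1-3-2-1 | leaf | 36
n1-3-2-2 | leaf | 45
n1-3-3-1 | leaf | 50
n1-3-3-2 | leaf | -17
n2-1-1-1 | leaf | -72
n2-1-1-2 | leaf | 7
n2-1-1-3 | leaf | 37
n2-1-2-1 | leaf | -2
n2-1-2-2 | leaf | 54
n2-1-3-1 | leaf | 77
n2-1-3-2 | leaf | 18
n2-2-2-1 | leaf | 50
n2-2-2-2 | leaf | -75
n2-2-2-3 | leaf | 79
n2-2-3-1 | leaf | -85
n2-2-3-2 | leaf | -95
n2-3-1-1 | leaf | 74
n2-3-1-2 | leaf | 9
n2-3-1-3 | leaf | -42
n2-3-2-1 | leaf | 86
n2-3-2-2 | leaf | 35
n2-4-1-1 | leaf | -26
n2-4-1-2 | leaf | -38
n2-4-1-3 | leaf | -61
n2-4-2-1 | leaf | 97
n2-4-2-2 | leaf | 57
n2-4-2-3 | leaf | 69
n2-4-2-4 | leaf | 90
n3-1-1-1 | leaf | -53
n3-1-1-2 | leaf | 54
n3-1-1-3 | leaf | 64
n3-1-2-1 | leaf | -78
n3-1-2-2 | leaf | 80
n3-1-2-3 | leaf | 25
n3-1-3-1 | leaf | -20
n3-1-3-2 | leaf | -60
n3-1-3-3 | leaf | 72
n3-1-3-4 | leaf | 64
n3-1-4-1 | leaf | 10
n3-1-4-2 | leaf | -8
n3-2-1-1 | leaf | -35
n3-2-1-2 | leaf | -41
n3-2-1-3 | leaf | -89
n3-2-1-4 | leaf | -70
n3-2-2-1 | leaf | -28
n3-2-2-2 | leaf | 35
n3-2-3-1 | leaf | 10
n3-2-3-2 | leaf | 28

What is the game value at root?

10

n1-1-1 (MAX): max(-71, -50, 93) = 93
n1-1-2 (MAX): max(7, 95) = 95
n1-1 (MIN): min(93, 95) = 93
n1-2 (MIN): min(-2, 75) = -2
n1-3-2 (MAX): max(36, 45) = 45
n1-3-3 (MAX): max(50, -17) = 50
n1-3 (MIN): min(28, 45, 50) = 28
n1 (MAX): max(93, -2, 28) = 93
n2-1-1 (MAX): max(-72, 7, 37) = 37
n2-1-2 (MAX): max(-2, 54) = 54
n2-1-3 (MAX): max(77, 18) = 77
n2-1 (MIN): min(37, 54, 77, -77) = -77
n2-2-2 (MAX): max(50, -75, 79) = 79
n2-2-3 (MAX): max(-85, -95) = -85
n2-2 (MIN): min(-56, 79, -85) = -85
n2-3-1 (MAX): max(74, 9, -42) = 74
n2-3-2 (MAX): max(86, 35) = 86
n2-3 (MIN): min(74, 86) = 74
n2-4-1 (MAX): max(-26, -38, -61) = -26
n2-4-2 (MAX): max(97, 57, 69, 90) = 97
n2-4 (MIN): min(-26, 97) = -26
n2 (MAX): max(-77, -85, 74, -26) = 74
n3-1-1 (MAX): max(-53, 54, 64) = 64
n3-1-2 (MAX): max(-78, 80, 25) = 80
n3-1-3 (MAX): max(-20, -60, 72, 64) = 72
n3-1-4 (MAX): max(10, -8) = 10
n3-1 (MIN): min(64, 80, 72, 10) = 10
n3-2-1 (MAX): max(-35, -41, -89, -70) = -35
n3-2-2 (MAX): max(-28, 35) = 35
n3-2-3 (MAX): max(10, 28) = 28
n3-2 (MIN): min(-35, 35, 28) = -35
n3 (MAX): max(10, -35) = 10
root (MIN): min(93, 74, 10) = 10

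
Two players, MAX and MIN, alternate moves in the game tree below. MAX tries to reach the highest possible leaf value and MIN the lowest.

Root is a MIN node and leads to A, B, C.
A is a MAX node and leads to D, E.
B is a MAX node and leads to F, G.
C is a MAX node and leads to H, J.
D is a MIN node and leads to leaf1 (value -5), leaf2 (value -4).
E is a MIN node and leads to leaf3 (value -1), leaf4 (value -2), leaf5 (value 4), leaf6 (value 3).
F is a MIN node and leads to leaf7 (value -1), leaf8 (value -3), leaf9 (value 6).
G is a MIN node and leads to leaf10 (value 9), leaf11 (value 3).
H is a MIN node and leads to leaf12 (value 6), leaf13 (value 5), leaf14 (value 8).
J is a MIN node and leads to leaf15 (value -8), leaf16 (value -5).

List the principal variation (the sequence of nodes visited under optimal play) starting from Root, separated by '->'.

D (MIN): min(-5, -4) = -5
E (MIN): min(-1, -2, 4, 3) = -2
A (MAX): max(-5, -2) = -2
F (MIN): min(-1, -3, 6) = -3
G (MIN): min(9, 3) = 3
B (MAX): max(-3, 3) = 3
H (MIN): min(6, 5, 8) = 5
J (MIN): min(-8, -5) = -8
C (MAX): max(5, -8) = 5
Root (MIN): min(-2, 3, 5) = -2
At Root, MIN picks A (lowest: -2).
At A, MAX picks E (highest: -2).
At E, MIN picks leaf4 (lowest: -2).
Terminal value -2.

Root -> A -> E -> leaf4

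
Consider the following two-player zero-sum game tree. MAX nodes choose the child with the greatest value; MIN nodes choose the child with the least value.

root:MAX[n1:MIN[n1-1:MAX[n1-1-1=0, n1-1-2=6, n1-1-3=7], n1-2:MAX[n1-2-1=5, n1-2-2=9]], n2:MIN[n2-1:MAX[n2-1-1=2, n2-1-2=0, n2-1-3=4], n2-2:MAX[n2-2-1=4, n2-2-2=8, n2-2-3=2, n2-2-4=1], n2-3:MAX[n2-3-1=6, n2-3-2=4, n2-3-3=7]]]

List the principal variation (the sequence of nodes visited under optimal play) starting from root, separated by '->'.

n1-1 (MAX): max(0, 6, 7) = 7
n1-2 (MAX): max(5, 9) = 9
n1 (MIN): min(7, 9) = 7
n2-1 (MAX): max(2, 0, 4) = 4
n2-2 (MAX): max(4, 8, 2, 1) = 8
n2-3 (MAX): max(6, 4, 7) = 7
n2 (MIN): min(4, 8, 7) = 4
root (MAX): max(7, 4) = 7
At root, MAX picks n1 (highest: 7).
At n1, MIN picks n1-1 (lowest: 7).
At n1-1, MAX picks n1-1-3 (highest: 7).
Terminal value 7.

root -> n1 -> n1-1 -> n1-1-3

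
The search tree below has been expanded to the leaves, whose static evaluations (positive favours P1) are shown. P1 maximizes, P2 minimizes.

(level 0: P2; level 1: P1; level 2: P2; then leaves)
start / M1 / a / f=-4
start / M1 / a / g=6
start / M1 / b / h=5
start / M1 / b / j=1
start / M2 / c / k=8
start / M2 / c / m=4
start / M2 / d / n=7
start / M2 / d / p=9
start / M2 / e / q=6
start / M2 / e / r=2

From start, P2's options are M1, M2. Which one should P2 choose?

a (P2): min(-4, 6) = -4
b (P2): min(5, 1) = 1
M1 (P1): max(-4, 1) = 1
c (P2): min(8, 4) = 4
d (P2): min(7, 9) = 7
e (P2): min(6, 2) = 2
M2 (P1): max(4, 7, 2) = 7
start (P2): min(1, 7) = 1
P2 at start wants the lowest of {M1=1, M2=7}, so chooses M1.

M1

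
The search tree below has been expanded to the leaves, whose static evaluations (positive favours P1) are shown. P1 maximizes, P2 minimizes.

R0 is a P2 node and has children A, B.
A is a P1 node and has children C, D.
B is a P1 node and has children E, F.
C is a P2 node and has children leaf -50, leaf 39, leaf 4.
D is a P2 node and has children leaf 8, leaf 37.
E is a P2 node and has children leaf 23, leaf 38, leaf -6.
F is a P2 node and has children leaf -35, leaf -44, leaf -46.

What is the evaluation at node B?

E (P2): min(23, 38, -6) = -6
F (P2): min(-35, -44, -46) = -46
B (P1): max(-6, -46) = -6

-6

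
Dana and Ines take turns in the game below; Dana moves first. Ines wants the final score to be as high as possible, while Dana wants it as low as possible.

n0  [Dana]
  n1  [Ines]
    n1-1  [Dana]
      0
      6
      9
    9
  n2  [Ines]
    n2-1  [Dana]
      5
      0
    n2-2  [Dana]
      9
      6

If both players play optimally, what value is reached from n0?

n1-1 (Dana): min(0, 6, 9) = 0
n1 (Ines): max(0, 9) = 9
n2-1 (Dana): min(5, 0) = 0
n2-2 (Dana): min(9, 6) = 6
n2 (Ines): max(0, 6) = 6
n0 (Dana): min(9, 6) = 6

6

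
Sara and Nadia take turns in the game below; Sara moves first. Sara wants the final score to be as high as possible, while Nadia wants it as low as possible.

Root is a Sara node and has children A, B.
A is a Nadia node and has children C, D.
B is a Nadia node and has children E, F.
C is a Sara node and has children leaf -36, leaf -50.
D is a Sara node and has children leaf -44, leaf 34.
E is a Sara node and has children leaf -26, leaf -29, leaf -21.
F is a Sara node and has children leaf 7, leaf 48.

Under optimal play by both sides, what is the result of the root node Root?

C (Sara): max(-36, -50) = -36
D (Sara): max(-44, 34) = 34
A (Nadia): min(-36, 34) = -36
E (Sara): max(-26, -29, -21) = -21
F (Sara): max(7, 48) = 48
B (Nadia): min(-21, 48) = -21
Root (Sara): max(-36, -21) = -21

-21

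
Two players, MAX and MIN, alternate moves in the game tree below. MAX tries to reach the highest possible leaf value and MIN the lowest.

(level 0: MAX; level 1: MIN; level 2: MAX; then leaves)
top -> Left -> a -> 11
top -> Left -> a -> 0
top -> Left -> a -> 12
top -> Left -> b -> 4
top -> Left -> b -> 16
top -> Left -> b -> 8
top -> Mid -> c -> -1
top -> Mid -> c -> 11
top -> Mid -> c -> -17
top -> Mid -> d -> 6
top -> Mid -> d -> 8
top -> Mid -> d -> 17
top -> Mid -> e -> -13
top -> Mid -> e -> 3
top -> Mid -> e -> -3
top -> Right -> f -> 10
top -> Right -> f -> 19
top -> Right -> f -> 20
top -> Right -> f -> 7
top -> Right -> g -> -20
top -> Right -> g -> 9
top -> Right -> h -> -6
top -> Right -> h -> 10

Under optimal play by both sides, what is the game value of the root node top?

a (MAX): max(11, 0, 12) = 12
b (MAX): max(4, 16, 8) = 16
Left (MIN): min(12, 16) = 12
c (MAX): max(-1, 11, -17) = 11
d (MAX): max(6, 8, 17) = 17
e (MAX): max(-13, 3, -3) = 3
Mid (MIN): min(11, 17, 3) = 3
f (MAX): max(10, 19, 20, 7) = 20
g (MAX): max(-20, 9) = 9
h (MAX): max(-6, 10) = 10
Right (MIN): min(20, 9, 10) = 9
top (MAX): max(12, 3, 9) = 12

12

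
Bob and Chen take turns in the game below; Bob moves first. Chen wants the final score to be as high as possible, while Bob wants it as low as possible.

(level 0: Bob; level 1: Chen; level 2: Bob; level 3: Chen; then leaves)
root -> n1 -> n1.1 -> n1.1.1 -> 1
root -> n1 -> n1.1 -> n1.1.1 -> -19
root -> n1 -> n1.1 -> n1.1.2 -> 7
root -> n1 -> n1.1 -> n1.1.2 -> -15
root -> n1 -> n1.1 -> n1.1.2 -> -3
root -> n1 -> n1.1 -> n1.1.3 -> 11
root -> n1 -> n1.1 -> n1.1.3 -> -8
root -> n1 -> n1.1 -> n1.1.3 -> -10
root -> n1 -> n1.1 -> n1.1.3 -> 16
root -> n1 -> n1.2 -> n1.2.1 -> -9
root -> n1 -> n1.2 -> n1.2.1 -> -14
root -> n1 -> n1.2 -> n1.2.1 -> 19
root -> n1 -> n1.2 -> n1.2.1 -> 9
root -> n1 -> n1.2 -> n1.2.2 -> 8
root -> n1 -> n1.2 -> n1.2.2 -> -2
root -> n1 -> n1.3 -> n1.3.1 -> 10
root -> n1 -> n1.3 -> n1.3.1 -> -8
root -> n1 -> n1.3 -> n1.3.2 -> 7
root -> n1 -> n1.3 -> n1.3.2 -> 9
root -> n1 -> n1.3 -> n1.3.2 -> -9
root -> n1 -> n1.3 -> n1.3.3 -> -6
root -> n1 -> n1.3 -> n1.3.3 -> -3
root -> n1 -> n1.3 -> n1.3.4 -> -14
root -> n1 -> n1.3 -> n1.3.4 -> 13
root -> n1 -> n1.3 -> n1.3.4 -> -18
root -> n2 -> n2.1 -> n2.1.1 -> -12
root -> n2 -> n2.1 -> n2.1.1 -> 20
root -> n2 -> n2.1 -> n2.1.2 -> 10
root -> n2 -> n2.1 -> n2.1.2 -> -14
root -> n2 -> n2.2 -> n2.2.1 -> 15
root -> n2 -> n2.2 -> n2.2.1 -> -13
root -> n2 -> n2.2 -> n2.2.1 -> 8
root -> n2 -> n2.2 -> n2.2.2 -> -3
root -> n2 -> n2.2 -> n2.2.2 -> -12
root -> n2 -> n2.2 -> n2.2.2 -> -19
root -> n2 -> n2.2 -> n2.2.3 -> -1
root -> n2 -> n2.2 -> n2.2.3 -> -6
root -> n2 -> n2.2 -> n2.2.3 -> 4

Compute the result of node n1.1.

1

n1.1.1 (Chen): max(1, -19) = 1
n1.1.2 (Chen): max(7, -15, -3) = 7
n1.1.3 (Chen): max(11, -8, -10, 16) = 16
n1.1 (Bob): min(1, 7, 16) = 1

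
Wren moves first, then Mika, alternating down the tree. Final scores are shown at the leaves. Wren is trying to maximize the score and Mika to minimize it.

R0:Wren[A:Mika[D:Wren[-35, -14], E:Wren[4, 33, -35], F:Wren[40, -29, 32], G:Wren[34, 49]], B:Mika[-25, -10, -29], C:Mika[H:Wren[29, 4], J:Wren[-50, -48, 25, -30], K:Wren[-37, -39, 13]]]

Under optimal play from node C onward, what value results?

H (Wren): max(29, 4) = 29
J (Wren): max(-50, -48, 25, -30) = 25
K (Wren): max(-37, -39, 13) = 13
C (Mika): min(29, 25, 13) = 13

13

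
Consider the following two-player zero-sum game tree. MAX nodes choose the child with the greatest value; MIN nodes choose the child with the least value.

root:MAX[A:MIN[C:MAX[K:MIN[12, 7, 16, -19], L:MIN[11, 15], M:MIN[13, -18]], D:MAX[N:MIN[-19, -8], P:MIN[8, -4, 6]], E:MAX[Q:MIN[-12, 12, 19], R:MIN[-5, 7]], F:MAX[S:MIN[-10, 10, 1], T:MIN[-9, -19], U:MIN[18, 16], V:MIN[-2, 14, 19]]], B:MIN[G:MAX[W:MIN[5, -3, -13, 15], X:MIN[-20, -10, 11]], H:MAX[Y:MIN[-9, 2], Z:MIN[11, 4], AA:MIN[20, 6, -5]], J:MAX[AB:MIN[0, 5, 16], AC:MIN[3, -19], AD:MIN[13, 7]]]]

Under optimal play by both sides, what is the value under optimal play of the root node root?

K (MIN): min(12, 7, 16, -19) = -19
L (MIN): min(11, 15) = 11
M (MIN): min(13, -18) = -18
C (MAX): max(-19, 11, -18) = 11
N (MIN): min(-19, -8) = -19
P (MIN): min(8, -4, 6) = -4
D (MAX): max(-19, -4) = -4
Q (MIN): min(-12, 12, 19) = -12
R (MIN): min(-5, 7) = -5
E (MAX): max(-12, -5) = -5
S (MIN): min(-10, 10, 1) = -10
T (MIN): min(-9, -19) = -19
U (MIN): min(18, 16) = 16
V (MIN): min(-2, 14, 19) = -2
F (MAX): max(-10, -19, 16, -2) = 16
A (MIN): min(11, -4, -5, 16) = -5
W (MIN): min(5, -3, -13, 15) = -13
X (MIN): min(-20, -10, 11) = -20
G (MAX): max(-13, -20) = -13
Y (MIN): min(-9, 2) = -9
Z (MIN): min(11, 4) = 4
AA (MIN): min(20, 6, -5) = -5
H (MAX): max(-9, 4, -5) = 4
AB (MIN): min(0, 5, 16) = 0
AC (MIN): min(3, -19) = -19
AD (MIN): min(13, 7) = 7
J (MAX): max(0, -19, 7) = 7
B (MIN): min(-13, 4, 7) = -13
root (MAX): max(-5, -13) = -5

-5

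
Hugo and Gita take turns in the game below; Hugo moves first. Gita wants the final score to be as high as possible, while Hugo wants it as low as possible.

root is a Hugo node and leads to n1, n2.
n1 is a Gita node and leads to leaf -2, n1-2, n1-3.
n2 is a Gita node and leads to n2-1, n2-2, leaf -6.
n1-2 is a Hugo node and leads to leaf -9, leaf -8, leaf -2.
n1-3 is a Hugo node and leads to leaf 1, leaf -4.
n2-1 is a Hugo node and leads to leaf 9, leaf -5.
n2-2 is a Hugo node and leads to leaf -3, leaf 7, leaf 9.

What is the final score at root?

-3

n1-2 (Hugo): min(-9, -8, -2) = -9
n1-3 (Hugo): min(1, -4) = -4
n1 (Gita): max(-2, -9, -4) = -2
n2-1 (Hugo): min(9, -5) = -5
n2-2 (Hugo): min(-3, 7, 9) = -3
n2 (Gita): max(-5, -3, -6) = -3
root (Hugo): min(-2, -3) = -3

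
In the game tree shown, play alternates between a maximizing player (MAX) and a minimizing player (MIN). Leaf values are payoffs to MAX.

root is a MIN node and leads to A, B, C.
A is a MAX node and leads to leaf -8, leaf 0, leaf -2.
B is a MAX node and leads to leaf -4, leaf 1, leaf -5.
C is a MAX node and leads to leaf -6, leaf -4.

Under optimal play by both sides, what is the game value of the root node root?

A (MAX): max(-8, 0, -2) = 0
B (MAX): max(-4, 1, -5) = 1
C (MAX): max(-6, -4) = -4
root (MIN): min(0, 1, -4) = -4

-4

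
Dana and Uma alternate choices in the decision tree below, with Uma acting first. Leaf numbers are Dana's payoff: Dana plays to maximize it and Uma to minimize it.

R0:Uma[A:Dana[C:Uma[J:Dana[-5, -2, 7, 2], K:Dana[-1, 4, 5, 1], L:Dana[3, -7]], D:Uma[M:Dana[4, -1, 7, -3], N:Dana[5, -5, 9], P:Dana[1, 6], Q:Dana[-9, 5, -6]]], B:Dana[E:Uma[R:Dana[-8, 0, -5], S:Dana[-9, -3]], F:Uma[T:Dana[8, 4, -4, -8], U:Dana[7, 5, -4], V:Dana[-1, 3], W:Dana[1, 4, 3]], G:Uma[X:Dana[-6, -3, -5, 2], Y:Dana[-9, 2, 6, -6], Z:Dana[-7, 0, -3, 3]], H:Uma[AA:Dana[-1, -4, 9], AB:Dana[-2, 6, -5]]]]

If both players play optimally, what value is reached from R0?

5

J (Dana): max(-5, -2, 7, 2) = 7
K (Dana): max(-1, 4, 5, 1) = 5
L (Dana): max(3, -7) = 3
C (Uma): min(7, 5, 3) = 3
M (Dana): max(4, -1, 7, -3) = 7
N (Dana): max(5, -5, 9) = 9
P (Dana): max(1, 6) = 6
Q (Dana): max(-9, 5, -6) = 5
D (Uma): min(7, 9, 6, 5) = 5
A (Dana): max(3, 5) = 5
R (Dana): max(-8, 0, -5) = 0
S (Dana): max(-9, -3) = -3
E (Uma): min(0, -3) = -3
T (Dana): max(8, 4, -4, -8) = 8
U (Dana): max(7, 5, -4) = 7
V (Dana): max(-1, 3) = 3
W (Dana): max(1, 4, 3) = 4
F (Uma): min(8, 7, 3, 4) = 3
X (Dana): max(-6, -3, -5, 2) = 2
Y (Dana): max(-9, 2, 6, -6) = 6
Z (Dana): max(-7, 0, -3, 3) = 3
G (Uma): min(2, 6, 3) = 2
AA (Dana): max(-1, -4, 9) = 9
AB (Dana): max(-2, 6, -5) = 6
H (Uma): min(9, 6) = 6
B (Dana): max(-3, 3, 2, 6) = 6
R0 (Uma): min(5, 6) = 5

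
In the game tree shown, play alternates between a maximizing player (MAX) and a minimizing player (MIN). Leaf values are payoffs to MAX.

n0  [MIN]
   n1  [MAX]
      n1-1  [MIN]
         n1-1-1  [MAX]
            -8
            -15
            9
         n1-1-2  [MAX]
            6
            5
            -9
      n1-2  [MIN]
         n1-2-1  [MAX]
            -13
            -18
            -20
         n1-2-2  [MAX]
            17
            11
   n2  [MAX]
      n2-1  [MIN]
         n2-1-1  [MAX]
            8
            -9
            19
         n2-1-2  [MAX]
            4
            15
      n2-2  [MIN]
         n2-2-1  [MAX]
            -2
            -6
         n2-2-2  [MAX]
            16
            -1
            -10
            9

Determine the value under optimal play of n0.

6

n1-1-1 (MAX): max(-8, -15, 9) = 9
n1-1-2 (MAX): max(6, 5, -9) = 6
n1-1 (MIN): min(9, 6) = 6
n1-2-1 (MAX): max(-13, -18, -20) = -13
n1-2-2 (MAX): max(17, 11) = 17
n1-2 (MIN): min(-13, 17) = -13
n1 (MAX): max(6, -13) = 6
n2-1-1 (MAX): max(8, -9, 19) = 19
n2-1-2 (MAX): max(4, 15) = 15
n2-1 (MIN): min(19, 15) = 15
n2-2-1 (MAX): max(-2, -6) = -2
n2-2-2 (MAX): max(16, -1, -10, 9) = 16
n2-2 (MIN): min(-2, 16) = -2
n2 (MAX): max(15, -2) = 15
n0 (MIN): min(6, 15) = 6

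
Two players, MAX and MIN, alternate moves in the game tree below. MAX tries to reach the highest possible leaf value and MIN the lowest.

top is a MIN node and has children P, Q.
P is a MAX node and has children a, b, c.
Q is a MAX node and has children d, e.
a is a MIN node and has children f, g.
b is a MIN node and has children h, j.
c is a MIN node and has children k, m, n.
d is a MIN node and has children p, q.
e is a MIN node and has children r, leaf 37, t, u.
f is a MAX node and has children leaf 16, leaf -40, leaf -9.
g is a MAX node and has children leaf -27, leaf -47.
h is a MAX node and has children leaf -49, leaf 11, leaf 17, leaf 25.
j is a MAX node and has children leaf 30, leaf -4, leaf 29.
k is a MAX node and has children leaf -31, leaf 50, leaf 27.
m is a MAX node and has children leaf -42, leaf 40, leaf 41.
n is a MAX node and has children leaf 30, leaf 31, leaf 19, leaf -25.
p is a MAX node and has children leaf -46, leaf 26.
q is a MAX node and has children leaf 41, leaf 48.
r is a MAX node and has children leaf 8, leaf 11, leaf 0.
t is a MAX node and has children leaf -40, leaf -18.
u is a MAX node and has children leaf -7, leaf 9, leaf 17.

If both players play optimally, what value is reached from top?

f (MAX): max(16, -40, -9) = 16
g (MAX): max(-27, -47) = -27
a (MIN): min(16, -27) = -27
h (MAX): max(-49, 11, 17, 25) = 25
j (MAX): max(30, -4, 29) = 30
b (MIN): min(25, 30) = 25
k (MAX): max(-31, 50, 27) = 50
m (MAX): max(-42, 40, 41) = 41
n (MAX): max(30, 31, 19, -25) = 31
c (MIN): min(50, 41, 31) = 31
P (MAX): max(-27, 25, 31) = 31
p (MAX): max(-46, 26) = 26
q (MAX): max(41, 48) = 48
d (MIN): min(26, 48) = 26
r (MAX): max(8, 11, 0) = 11
t (MAX): max(-40, -18) = -18
u (MAX): max(-7, 9, 17) = 17
e (MIN): min(11, 37, -18, 17) = -18
Q (MAX): max(26, -18) = 26
top (MIN): min(31, 26) = 26

26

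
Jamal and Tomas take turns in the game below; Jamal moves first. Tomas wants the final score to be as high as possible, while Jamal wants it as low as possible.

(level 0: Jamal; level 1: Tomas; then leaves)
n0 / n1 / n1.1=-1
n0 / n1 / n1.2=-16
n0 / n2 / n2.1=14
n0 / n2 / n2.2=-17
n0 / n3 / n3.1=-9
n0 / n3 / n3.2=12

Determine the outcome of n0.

-1

n1 (Tomas): max(-1, -16) = -1
n2 (Tomas): max(14, -17) = 14
n3 (Tomas): max(-9, 12) = 12
n0 (Jamal): min(-1, 14, 12) = -1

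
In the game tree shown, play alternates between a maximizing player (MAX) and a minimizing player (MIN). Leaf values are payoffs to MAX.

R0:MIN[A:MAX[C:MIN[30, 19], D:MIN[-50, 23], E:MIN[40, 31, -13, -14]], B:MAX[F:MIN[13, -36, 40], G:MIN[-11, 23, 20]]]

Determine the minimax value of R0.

C (MIN): min(30, 19) = 19
D (MIN): min(-50, 23) = -50
E (MIN): min(40, 31, -13, -14) = -14
A (MAX): max(19, -50, -14) = 19
F (MIN): min(13, -36, 40) = -36
G (MIN): min(-11, 23, 20) = -11
B (MAX): max(-36, -11) = -11
R0 (MIN): min(19, -11) = -11

-11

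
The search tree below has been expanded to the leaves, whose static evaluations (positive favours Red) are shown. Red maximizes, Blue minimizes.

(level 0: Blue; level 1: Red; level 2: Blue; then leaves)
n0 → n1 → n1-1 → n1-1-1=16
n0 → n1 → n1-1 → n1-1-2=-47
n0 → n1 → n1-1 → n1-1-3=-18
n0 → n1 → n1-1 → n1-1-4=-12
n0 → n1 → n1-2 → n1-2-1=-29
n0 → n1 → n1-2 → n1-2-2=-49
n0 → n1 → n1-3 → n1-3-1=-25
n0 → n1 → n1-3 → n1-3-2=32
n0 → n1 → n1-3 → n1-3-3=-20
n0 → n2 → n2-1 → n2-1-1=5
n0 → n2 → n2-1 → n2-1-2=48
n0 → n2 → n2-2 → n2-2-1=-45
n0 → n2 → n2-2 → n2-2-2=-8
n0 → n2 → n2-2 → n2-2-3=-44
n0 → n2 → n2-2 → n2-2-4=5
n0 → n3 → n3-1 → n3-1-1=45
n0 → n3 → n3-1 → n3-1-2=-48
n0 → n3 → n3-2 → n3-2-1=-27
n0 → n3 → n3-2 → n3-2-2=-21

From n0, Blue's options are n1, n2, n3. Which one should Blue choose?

n3

n1-1 (Blue): min(16, -47, -18, -12) = -47
n1-2 (Blue): min(-29, -49) = -49
n1-3 (Blue): min(-25, 32, -20) = -25
n1 (Red): max(-47, -49, -25) = -25
n2-1 (Blue): min(5, 48) = 5
n2-2 (Blue): min(-45, -8, -44, 5) = -45
n2 (Red): max(5, -45) = 5
n3-1 (Blue): min(45, -48) = -48
n3-2 (Blue): min(-27, -21) = -27
n3 (Red): max(-48, -27) = -27
n0 (Blue): min(-25, 5, -27) = -27
Blue at n0 wants the lowest of {n1=-25, n2=5, n3=-27}, so chooses n3.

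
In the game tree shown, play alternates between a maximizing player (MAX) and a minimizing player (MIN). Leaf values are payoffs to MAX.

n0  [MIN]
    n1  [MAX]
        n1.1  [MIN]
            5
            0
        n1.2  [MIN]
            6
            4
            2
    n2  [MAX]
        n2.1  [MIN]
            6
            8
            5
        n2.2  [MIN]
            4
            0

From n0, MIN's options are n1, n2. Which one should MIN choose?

n1

n1.1 (MIN): min(5, 0) = 0
n1.2 (MIN): min(6, 4, 2) = 2
n1 (MAX): max(0, 2) = 2
n2.1 (MIN): min(6, 8, 5) = 5
n2.2 (MIN): min(4, 0) = 0
n2 (MAX): max(5, 0) = 5
n0 (MIN): min(2, 5) = 2
MIN at n0 wants the lowest of {n1=2, n2=5}, so chooses n1.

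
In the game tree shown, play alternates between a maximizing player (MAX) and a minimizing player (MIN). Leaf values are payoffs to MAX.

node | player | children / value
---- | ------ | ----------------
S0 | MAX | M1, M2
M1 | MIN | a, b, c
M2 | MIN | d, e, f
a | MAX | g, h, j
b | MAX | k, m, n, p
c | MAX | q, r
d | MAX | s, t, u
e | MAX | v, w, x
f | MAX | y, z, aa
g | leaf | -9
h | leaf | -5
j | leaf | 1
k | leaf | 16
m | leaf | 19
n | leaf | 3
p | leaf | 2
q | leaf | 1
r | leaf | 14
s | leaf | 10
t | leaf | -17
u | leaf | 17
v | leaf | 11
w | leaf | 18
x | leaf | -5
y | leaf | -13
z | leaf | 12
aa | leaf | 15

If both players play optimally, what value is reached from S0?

15

a (MAX): max(-9, -5, 1) = 1
b (MAX): max(16, 19, 3, 2) = 19
c (MAX): max(1, 14) = 14
M1 (MIN): min(1, 19, 14) = 1
d (MAX): max(10, -17, 17) = 17
e (MAX): max(11, 18, -5) = 18
f (MAX): max(-13, 12, 15) = 15
M2 (MIN): min(17, 18, 15) = 15
S0 (MAX): max(1, 15) = 15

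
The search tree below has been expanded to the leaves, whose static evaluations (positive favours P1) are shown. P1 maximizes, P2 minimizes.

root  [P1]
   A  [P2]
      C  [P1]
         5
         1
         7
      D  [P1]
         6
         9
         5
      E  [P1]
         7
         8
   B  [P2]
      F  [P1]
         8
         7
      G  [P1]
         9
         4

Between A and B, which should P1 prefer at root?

B

C (P1): max(5, 1, 7) = 7
D (P1): max(6, 9, 5) = 9
E (P1): max(7, 8) = 8
A (P2): min(7, 9, 8) = 7
F (P1): max(8, 7) = 8
G (P1): max(9, 4) = 9
B (P2): min(8, 9) = 8
P1 prefers the higher value; A=7, B=8. B is better since 8 > 7.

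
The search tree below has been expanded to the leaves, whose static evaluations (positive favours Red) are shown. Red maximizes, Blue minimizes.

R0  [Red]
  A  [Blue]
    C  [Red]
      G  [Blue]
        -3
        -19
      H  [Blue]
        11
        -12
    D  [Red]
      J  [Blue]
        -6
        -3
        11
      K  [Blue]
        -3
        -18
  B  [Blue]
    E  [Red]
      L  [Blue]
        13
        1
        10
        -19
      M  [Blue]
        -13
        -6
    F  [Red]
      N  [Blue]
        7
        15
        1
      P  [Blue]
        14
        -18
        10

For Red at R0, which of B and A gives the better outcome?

L (Blue): min(13, 1, 10, -19) = -19
M (Blue): min(-13, -6) = -13
E (Red): max(-19, -13) = -13
N (Blue): min(7, 15, 1) = 1
P (Blue): min(14, -18, 10) = -18
F (Red): max(1, -18) = 1
B (Blue): min(-13, 1) = -13
G (Blue): min(-3, -19) = -19
H (Blue): min(11, -12) = -12
C (Red): max(-19, -12) = -12
J (Blue): min(-6, -3, 11) = -6
K (Blue): min(-3, -18) = -18
D (Red): max(-6, -18) = -6
A (Blue): min(-12, -6) = -12
Red prefers the higher value; B=-13, A=-12. A is better since -12 > -13.

A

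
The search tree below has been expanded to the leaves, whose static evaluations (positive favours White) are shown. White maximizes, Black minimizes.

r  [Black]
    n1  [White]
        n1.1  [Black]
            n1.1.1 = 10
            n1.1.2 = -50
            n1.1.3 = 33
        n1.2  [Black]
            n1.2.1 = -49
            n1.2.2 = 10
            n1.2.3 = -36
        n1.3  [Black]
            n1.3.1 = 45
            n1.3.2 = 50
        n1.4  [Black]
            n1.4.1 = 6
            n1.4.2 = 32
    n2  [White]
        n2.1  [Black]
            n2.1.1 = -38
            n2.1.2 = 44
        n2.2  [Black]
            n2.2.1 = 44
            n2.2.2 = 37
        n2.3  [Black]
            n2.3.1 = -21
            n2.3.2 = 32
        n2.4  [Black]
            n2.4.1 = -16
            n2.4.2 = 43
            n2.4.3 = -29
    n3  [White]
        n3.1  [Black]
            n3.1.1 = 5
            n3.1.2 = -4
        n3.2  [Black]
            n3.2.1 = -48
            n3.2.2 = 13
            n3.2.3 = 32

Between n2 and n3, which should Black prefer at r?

n3

n2.1 (Black): min(-38, 44) = -38
n2.2 (Black): min(44, 37) = 37
n2.3 (Black): min(-21, 32) = -21
n2.4 (Black): min(-16, 43, -29) = -29
n2 (White): max(-38, 37, -21, -29) = 37
n3.1 (Black): min(5, -4) = -4
n3.2 (Black): min(-48, 13, 32) = -48
n3 (White): max(-4, -48) = -4
Black prefers the lower value; n2=37, n3=-4. n3 is better since -4 < 37.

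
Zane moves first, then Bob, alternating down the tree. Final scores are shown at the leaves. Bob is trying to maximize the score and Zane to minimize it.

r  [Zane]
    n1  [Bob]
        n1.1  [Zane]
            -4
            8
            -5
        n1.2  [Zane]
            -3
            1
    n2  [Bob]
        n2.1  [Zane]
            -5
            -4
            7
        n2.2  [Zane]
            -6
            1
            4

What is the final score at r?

-5

n1.1 (Zane): min(-4, 8, -5) = -5
n1.2 (Zane): min(-3, 1) = -3
n1 (Bob): max(-5, -3) = -3
n2.1 (Zane): min(-5, -4, 7) = -5
n2.2 (Zane): min(-6, 1, 4) = -6
n2 (Bob): max(-5, -6) = -5
r (Zane): min(-3, -5) = -5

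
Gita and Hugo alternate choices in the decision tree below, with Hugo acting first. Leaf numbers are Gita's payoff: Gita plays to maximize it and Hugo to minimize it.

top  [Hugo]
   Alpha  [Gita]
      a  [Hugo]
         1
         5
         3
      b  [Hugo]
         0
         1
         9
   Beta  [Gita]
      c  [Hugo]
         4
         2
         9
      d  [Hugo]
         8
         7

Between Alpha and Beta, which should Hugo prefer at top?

a (Hugo): min(1, 5, 3) = 1
b (Hugo): min(0, 1, 9) = 0
Alpha (Gita): max(1, 0) = 1
c (Hugo): min(4, 2, 9) = 2
d (Hugo): min(8, 7) = 7
Beta (Gita): max(2, 7) = 7
Hugo prefers the lower value; Alpha=1, Beta=7. Alpha is better since 1 < 7.

Alpha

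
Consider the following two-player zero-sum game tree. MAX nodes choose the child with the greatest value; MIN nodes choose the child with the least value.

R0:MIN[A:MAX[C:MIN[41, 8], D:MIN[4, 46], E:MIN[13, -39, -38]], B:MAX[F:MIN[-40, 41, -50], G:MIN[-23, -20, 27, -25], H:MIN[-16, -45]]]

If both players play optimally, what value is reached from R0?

-25

C (MIN): min(41, 8) = 8
D (MIN): min(4, 46) = 4
E (MIN): min(13, -39, -38) = -39
A (MAX): max(8, 4, -39) = 8
F (MIN): min(-40, 41, -50) = -50
G (MIN): min(-23, -20, 27, -25) = -25
H (MIN): min(-16, -45) = -45
B (MAX): max(-50, -25, -45) = -25
R0 (MIN): min(8, -25) = -25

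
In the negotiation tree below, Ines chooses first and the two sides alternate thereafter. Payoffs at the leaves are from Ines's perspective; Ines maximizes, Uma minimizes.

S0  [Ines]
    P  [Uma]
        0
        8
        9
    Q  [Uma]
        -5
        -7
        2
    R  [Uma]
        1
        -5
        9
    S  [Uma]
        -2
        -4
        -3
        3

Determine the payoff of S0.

0

P (Uma): min(0, 8, 9) = 0
Q (Uma): min(-5, -7, 2) = -7
R (Uma): min(1, -5, 9) = -5
S (Uma): min(-2, -4, -3, 3) = -4
S0 (Ines): max(0, -7, -5, -4) = 0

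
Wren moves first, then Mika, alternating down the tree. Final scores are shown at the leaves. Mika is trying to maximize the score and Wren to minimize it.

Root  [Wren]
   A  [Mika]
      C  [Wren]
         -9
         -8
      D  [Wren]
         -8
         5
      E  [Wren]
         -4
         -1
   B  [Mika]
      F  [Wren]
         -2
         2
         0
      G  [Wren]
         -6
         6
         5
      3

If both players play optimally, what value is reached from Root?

C (Wren): min(-9, -8) = -9
D (Wren): min(-8, 5) = -8
E (Wren): min(-4, -1) = -4
A (Mika): max(-9, -8, -4) = -4
F (Wren): min(-2, 2, 0) = -2
G (Wren): min(-6, 6, 5) = -6
B (Mika): max(-2, -6, 3) = 3
Root (Wren): min(-4, 3) = -4

-4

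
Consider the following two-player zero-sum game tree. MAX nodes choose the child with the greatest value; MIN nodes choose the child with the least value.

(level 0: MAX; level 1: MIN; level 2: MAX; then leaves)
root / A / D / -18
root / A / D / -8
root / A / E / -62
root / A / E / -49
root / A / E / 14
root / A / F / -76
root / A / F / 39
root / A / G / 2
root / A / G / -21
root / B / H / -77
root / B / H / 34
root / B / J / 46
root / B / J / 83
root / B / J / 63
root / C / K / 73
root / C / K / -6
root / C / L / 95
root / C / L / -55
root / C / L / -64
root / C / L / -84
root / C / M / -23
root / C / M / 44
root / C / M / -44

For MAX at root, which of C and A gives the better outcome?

K (MAX): max(73, -6) = 73
L (MAX): max(95, -55, -64, -84) = 95
M (MAX): max(-23, 44, -44) = 44
C (MIN): min(73, 95, 44) = 44
D (MAX): max(-18, -8) = -8
E (MAX): max(-62, -49, 14) = 14
F (MAX): max(-76, 39) = 39
G (MAX): max(2, -21) = 2
A (MIN): min(-8, 14, 39, 2) = -8
MAX prefers the higher value; C=44, A=-8. C is better since 44 > -8.

C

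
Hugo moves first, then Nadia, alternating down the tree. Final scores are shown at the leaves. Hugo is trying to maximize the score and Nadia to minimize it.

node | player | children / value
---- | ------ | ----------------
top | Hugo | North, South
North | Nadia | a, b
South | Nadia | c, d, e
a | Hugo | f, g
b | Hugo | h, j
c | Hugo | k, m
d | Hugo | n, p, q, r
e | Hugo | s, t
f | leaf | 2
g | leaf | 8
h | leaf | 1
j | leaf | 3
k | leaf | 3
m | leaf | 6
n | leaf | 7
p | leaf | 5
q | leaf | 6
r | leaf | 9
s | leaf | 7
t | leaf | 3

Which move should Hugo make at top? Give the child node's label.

a (Hugo): max(2, 8) = 8
b (Hugo): max(1, 3) = 3
North (Nadia): min(8, 3) = 3
c (Hugo): max(3, 6) = 6
d (Hugo): max(7, 5, 6, 9) = 9
e (Hugo): max(7, 3) = 7
South (Nadia): min(6, 9, 7) = 6
top (Hugo): max(3, 6) = 6
Hugo at top wants the highest of {North=3, South=6}, so chooses South.

South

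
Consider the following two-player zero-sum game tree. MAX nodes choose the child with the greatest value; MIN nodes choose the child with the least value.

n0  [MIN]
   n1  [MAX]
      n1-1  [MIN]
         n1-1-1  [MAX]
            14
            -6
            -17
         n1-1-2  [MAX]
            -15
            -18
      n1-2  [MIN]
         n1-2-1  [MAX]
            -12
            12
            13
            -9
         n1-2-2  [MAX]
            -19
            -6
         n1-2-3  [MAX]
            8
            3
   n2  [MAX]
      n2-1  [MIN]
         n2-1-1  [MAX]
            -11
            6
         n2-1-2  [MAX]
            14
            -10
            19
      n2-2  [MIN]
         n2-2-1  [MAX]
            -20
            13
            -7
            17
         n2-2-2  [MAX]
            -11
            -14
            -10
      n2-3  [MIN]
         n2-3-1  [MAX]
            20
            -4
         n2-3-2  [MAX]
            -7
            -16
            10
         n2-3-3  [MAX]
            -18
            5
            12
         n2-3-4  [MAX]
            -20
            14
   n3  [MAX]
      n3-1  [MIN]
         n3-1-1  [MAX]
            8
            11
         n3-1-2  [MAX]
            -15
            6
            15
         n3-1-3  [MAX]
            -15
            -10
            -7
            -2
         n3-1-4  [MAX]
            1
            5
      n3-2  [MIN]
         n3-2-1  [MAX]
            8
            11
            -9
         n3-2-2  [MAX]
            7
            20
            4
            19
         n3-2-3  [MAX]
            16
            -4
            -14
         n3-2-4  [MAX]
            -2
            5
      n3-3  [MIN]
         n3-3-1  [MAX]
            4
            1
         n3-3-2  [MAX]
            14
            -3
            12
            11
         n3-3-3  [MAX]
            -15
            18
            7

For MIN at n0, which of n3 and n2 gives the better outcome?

n3

n3-1-1 (MAX): max(8, 11) = 11
n3-1-2 (MAX): max(-15, 6, 15) = 15
n3-1-3 (MAX): max(-15, -10, -7, -2) = -2
n3-1-4 (MAX): max(1, 5) = 5
n3-1 (MIN): min(11, 15, -2, 5) = -2
n3-2-1 (MAX): max(8, 11, -9) = 11
n3-2-2 (MAX): max(7, 20, 4, 19) = 20
n3-2-3 (MAX): max(16, -4, -14) = 16
n3-2-4 (MAX): max(-2, 5) = 5
n3-2 (MIN): min(11, 20, 16, 5) = 5
n3-3-1 (MAX): max(4, 1) = 4
n3-3-2 (MAX): max(14, -3, 12, 11) = 14
n3-3-3 (MAX): max(-15, 18, 7) = 18
n3-3 (MIN): min(4, 14, 18) = 4
n3 (MAX): max(-2, 5, 4) = 5
n2-1-1 (MAX): max(-11, 6) = 6
n2-1-2 (MAX): max(14, -10, 19) = 19
n2-1 (MIN): min(6, 19) = 6
n2-2-1 (MAX): max(-20, 13, -7, 17) = 17
n2-2-2 (MAX): max(-11, -14, -10) = -10
n2-2 (MIN): min(17, -10) = -10
n2-3-1 (MAX): max(20, -4) = 20
n2-3-2 (MAX): max(-7, -16, 10) = 10
n2-3-3 (MAX): max(-18, 5, 12) = 12
n2-3-4 (MAX): max(-20, 14) = 14
n2-3 (MIN): min(20, 10, 12, 14) = 10
n2 (MAX): max(6, -10, 10) = 10
MIN prefers the lower value; n3=5, n2=10. n3 is better since 5 < 10.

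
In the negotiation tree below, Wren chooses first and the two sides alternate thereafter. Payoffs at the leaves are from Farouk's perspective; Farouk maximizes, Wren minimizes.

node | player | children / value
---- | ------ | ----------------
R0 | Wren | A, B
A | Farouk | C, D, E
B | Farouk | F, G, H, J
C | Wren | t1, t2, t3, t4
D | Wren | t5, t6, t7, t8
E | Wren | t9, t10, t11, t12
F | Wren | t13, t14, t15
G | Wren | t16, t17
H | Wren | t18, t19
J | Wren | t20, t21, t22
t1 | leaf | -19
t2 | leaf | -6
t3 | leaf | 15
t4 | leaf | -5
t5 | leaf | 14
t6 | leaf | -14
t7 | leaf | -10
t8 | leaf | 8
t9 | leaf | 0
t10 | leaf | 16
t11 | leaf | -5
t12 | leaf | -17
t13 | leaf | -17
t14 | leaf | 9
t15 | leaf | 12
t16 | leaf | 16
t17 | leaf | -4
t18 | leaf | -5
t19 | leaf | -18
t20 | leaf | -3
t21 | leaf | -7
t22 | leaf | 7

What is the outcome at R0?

-14

C (Wren): min(-19, -6, 15, -5) = -19
D (Wren): min(14, -14, -10, 8) = -14
E (Wren): min(0, 16, -5, -17) = -17
A (Farouk): max(-19, -14, -17) = -14
F (Wren): min(-17, 9, 12) = -17
G (Wren): min(16, -4) = -4
H (Wren): min(-5, -18) = -18
J (Wren): min(-3, -7, 7) = -7
B (Farouk): max(-17, -4, -18, -7) = -4
R0 (Wren): min(-14, -4) = -14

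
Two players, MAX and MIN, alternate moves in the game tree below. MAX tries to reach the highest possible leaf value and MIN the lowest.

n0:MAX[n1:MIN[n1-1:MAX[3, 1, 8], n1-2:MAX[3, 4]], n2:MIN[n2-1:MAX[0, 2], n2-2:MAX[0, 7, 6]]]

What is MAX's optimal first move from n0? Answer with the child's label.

n1-1 (MAX): max(3, 1, 8) = 8
n1-2 (MAX): max(3, 4) = 4
n1 (MIN): min(8, 4) = 4
n2-1 (MAX): max(0, 2) = 2
n2-2 (MAX): max(0, 7, 6) = 7
n2 (MIN): min(2, 7) = 2
n0 (MAX): max(4, 2) = 4
MAX at n0 wants the highest of {n1=4, n2=2}, so chooses n1.

n1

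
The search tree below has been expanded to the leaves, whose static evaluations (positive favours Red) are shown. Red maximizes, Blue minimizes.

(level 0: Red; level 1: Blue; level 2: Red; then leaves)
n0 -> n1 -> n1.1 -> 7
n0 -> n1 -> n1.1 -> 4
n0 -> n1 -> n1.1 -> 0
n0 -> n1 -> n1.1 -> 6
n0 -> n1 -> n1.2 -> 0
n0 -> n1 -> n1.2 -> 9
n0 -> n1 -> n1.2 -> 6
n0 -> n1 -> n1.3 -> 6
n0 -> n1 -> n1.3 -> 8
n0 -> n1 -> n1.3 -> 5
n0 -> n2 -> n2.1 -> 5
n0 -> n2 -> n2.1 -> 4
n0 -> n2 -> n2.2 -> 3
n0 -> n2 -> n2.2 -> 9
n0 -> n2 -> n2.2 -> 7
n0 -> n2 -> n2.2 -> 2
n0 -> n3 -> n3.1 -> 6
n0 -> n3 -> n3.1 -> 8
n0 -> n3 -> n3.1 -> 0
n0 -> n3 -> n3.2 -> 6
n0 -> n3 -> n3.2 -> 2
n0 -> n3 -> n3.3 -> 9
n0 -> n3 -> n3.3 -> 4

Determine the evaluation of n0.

7

n1.1 (Red): max(7, 4, 0, 6) = 7
n1.2 (Red): max(0, 9, 6) = 9
n1.3 (Red): max(6, 8, 5) = 8
n1 (Blue): min(7, 9, 8) = 7
n2.1 (Red): max(5, 4) = 5
n2.2 (Red): max(3, 9, 7, 2) = 9
n2 (Blue): min(5, 9) = 5
n3.1 (Red): max(6, 8, 0) = 8
n3.2 (Red): max(6, 2) = 6
n3.3 (Red): max(9, 4) = 9
n3 (Blue): min(8, 6, 9) = 6
n0 (Red): max(7, 5, 6) = 7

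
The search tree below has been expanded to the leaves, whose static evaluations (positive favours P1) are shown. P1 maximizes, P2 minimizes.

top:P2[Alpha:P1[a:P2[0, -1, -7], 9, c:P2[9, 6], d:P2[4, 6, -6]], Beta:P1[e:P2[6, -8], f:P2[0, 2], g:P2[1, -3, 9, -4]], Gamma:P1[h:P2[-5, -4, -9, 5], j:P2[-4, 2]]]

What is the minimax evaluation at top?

a (P2): min(0, -1, -7) = -7
c (P2): min(9, 6) = 6
d (P2): min(4, 6, -6) = -6
Alpha (P1): max(-7, 9, 6, -6) = 9
e (P2): min(6, -8) = -8
f (P2): min(0, 2) = 0
g (P2): min(1, -3, 9, -4) = -4
Beta (P1): max(-8, 0, -4) = 0
h (P2): min(-5, -4, -9, 5) = -9
j (P2): min(-4, 2) = -4
Gamma (P1): max(-9, -4) = -4
top (P2): min(9, 0, -4) = -4

-4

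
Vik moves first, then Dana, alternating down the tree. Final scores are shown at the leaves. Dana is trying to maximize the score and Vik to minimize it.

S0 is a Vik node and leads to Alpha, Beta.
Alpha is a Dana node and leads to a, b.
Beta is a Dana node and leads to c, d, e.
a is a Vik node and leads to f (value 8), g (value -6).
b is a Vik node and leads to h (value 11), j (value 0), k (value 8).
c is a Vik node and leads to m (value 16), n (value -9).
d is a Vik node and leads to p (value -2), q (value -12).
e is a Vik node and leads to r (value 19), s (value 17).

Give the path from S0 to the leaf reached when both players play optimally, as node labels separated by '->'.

S0 -> Alpha -> b -> j

a (Vik): min(8, -6) = -6
b (Vik): min(11, 0, 8) = 0
Alpha (Dana): max(-6, 0) = 0
c (Vik): min(16, -9) = -9
d (Vik): min(-2, -12) = -12
e (Vik): min(19, 17) = 17
Beta (Dana): max(-9, -12, 17) = 17
S0 (Vik): min(0, 17) = 0
At S0, Vik picks Alpha (lowest: 0).
At Alpha, Dana picks b (highest: 0).
At b, Vik picks j (lowest: 0).
Terminal value 0.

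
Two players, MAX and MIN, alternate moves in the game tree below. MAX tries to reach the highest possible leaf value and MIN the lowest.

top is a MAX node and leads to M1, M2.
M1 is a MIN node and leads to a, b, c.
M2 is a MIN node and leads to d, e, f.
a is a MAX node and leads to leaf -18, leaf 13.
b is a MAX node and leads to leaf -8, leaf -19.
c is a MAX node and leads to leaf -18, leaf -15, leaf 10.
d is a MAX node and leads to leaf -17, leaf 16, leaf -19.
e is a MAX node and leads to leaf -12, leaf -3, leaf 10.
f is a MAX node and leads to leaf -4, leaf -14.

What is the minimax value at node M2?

d (MAX): max(-17, 16, -19) = 16
e (MAX): max(-12, -3, 10) = 10
f (MAX): max(-4, -14) = -4
M2 (MIN): min(16, 10, -4) = -4

-4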